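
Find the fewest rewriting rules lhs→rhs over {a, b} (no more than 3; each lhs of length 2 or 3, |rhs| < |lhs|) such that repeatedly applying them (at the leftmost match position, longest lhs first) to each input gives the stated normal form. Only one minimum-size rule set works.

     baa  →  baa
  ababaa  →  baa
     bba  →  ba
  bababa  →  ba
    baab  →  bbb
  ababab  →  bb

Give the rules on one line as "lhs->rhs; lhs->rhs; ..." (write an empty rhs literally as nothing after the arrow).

  | baa
  | ababaa => babaa => bbaa => baa
  | bba => ba
  | bababa => bbaba => baba => bba => ba

aab->bb; ab->b; bba->ba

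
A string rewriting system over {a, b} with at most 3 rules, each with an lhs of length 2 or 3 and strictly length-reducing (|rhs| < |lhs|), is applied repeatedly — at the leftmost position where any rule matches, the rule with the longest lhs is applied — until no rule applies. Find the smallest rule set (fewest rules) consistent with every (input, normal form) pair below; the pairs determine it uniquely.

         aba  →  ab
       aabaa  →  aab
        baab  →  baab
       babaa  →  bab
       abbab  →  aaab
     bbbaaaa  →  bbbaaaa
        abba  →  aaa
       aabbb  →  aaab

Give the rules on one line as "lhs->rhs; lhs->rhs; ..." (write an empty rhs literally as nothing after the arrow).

  | aba => ab
  | aabaa => aaba => aab
  | baab
  | babaa => baba => bab

aba->ab; abb->aa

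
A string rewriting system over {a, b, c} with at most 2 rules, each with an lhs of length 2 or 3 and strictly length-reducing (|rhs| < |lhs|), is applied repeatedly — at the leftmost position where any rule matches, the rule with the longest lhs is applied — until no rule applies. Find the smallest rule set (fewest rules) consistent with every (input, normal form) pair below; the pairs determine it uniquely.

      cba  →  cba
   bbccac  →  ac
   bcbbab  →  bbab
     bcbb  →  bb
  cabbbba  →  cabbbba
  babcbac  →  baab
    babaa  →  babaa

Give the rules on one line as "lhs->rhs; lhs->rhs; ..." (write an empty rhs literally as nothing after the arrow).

  | cba
  | bbccac => bcac => ac
  | bcbbab => bbab
  | bcbb => bb

bac->ab; bc->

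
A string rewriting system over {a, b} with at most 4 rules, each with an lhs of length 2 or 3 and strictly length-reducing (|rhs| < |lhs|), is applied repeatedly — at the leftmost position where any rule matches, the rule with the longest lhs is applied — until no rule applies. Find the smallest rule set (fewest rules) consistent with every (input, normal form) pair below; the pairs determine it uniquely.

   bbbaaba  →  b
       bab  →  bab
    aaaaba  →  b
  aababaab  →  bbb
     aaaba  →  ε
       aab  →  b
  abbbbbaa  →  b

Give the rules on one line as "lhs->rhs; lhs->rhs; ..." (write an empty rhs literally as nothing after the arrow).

aa->; aaa->b; aba->aa; bba->aa

  | bbbaaba => baaaba => bbba => baa => b
  | bab
  | aaaaba => baba => baa => b
  | aababaab => babaab => baaab => bbb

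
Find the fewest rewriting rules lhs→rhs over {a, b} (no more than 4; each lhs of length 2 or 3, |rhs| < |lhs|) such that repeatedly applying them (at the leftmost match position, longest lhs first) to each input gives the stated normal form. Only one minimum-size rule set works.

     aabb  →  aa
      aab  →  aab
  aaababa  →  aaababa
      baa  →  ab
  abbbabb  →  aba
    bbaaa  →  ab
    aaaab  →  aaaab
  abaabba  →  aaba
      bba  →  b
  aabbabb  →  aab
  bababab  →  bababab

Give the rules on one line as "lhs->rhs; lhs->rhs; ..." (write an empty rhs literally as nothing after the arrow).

  | aabb => aa
  | aab
  | aaababa
  | baa => ab

baa->ab; bb->; bba->b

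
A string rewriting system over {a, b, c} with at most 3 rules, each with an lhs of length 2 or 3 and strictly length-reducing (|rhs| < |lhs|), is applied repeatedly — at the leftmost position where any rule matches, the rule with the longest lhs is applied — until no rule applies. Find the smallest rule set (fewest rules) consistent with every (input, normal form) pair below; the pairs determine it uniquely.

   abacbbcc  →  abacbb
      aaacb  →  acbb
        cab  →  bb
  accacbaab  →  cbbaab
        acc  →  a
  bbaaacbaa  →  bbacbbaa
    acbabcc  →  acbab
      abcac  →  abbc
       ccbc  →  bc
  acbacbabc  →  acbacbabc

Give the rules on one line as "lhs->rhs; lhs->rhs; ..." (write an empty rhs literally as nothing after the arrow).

  | abacbbcc => abacbb
  | aaacb => acbb
  | cab => bb
  | accacbaab => aacbaab => cbbaab

aac->cb; ca->b; cc->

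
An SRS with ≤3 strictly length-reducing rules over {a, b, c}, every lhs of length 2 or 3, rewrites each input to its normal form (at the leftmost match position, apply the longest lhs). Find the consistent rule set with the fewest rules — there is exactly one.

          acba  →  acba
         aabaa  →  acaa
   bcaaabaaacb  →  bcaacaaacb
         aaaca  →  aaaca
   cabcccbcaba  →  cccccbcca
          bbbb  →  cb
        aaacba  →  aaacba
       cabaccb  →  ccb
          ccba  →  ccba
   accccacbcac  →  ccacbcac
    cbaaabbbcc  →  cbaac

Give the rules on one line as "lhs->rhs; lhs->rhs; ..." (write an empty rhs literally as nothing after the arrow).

ab->c; acc->; bb->a

  | acba
  | aabaa => acaa
  | bcaaabaaacb => bcaacaaacb
  | aaaca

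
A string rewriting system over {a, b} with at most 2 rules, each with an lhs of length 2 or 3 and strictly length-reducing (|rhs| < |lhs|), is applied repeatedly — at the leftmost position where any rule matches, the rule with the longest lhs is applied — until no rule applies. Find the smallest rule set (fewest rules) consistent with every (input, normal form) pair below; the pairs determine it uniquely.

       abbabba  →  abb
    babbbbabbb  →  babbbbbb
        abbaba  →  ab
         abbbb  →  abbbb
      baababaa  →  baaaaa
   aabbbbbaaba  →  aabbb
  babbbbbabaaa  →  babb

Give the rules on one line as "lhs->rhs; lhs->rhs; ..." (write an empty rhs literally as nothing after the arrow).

  | abbabba => abbba => abb
  | babbbbabbb => babbbbbb
  | abbaba => abba => ab
  | abbbb

aba->aa; bba->b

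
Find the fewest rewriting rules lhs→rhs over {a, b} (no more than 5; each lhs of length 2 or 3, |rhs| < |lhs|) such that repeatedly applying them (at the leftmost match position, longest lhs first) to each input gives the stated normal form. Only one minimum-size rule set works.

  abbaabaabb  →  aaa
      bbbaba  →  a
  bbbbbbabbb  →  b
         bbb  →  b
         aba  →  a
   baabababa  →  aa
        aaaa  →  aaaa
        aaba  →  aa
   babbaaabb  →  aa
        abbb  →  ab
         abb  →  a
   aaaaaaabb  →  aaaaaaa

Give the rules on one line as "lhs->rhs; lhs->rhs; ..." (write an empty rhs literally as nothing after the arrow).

ba->; bab->; bb->; bba->

  | abbaabaabb => aabaabb => aaabb => aaa
  | bbbaba => baba => a
  | bbbbbbabbb => bbbbabbb => bbabbb => bbb => b
  | bbb => b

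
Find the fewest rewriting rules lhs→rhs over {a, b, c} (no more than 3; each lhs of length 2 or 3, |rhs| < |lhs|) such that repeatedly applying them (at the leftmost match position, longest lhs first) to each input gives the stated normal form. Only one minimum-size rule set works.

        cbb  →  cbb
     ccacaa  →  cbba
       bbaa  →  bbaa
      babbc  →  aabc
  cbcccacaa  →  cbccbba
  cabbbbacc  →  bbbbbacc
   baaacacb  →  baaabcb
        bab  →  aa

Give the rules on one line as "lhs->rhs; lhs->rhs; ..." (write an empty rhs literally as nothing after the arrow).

  | cbb
  | ccacaa => cbcaa => cbba
  | bbaa
  | babbc => aabc

bab->aa; ca->b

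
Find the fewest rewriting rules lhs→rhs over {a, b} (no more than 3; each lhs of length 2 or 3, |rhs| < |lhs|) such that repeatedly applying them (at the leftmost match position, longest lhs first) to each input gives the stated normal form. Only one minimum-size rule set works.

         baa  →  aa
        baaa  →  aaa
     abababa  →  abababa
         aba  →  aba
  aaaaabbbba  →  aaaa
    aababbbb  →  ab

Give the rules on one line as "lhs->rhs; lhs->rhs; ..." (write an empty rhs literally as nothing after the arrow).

  | baa => aa
  | baaa => aaa
  | abababa
  | aba

abb->; baa->aa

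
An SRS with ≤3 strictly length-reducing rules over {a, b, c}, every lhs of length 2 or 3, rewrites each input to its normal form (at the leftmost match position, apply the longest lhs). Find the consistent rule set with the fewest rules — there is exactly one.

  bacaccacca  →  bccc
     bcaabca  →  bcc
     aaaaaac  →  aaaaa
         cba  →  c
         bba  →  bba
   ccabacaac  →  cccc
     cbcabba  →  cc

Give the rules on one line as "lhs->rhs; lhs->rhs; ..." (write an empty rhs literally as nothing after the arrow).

ac->; ca->c; cb->c

  | bacaccacca => baccacca => bcacca => bccca => bccc
  | bcaabca => bcabca => bcbca => bcca => bcc
  | aaaaaac => aaaaa
  | cba => ca => c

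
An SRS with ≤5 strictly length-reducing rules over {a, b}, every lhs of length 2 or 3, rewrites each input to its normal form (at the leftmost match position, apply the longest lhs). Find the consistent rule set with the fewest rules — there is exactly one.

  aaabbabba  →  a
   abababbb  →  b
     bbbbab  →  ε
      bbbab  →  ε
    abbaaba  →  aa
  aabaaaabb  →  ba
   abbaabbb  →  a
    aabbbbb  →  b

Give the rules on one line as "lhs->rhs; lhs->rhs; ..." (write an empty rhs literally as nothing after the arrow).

aab->ba; bab->; bb->; bba->b

  | aaabbabba => abababba => aabba => baba => a
  | abababbb => aabbb => babb => b
  | bbbbab => bbab => bb => ε
  | bbbab => bab => ε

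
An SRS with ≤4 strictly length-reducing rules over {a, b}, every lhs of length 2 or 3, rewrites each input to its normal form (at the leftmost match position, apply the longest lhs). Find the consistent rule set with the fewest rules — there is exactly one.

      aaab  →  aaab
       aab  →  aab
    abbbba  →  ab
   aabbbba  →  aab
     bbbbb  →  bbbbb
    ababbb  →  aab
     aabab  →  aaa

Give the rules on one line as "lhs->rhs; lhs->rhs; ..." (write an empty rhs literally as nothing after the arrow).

abb->ab; ba->b; bab->a

  | aaab
  | aab
  | abbbba => abbba => abba => aba => ab
  | aabbbba => aabbba => aabba => aaba => aab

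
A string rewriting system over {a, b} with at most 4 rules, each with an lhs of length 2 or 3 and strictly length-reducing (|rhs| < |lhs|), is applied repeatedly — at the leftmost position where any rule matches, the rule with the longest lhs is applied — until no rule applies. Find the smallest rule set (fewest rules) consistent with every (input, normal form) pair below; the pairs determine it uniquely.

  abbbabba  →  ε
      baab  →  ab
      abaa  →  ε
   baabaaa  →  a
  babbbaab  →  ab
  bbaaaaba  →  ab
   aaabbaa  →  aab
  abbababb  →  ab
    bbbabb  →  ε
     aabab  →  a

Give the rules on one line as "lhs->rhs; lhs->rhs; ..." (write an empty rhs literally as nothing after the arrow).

aba->b; ba->; bb->; bba->b

  | abbbabba => ababba => bbba => ba => ε
  | baab => ab
  | abaa => ba => ε
  | baabaaa => abaaa => baa => a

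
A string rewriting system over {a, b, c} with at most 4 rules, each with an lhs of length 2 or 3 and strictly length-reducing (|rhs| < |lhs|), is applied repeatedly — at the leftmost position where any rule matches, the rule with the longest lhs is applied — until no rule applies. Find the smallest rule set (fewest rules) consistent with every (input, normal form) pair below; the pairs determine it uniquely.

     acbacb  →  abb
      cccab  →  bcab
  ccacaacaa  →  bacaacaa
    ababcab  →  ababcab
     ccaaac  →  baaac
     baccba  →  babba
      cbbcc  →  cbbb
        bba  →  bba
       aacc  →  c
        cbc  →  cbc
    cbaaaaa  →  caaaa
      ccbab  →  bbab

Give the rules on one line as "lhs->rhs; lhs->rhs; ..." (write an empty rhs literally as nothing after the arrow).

  | acbacb => accb => abb
  | cccab => bcab
  | ccacaacaa => bacaacaa
  | ababcab

aab->c; cba->c; cc->b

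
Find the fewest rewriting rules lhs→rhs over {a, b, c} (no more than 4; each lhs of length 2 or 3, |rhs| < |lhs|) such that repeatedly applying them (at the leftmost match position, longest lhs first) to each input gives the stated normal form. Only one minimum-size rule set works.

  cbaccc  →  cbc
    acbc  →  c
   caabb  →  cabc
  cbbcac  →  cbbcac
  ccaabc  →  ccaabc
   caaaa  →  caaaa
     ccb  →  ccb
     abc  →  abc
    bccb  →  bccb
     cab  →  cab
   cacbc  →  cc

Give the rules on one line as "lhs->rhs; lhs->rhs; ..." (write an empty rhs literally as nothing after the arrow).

abb->bc; acb->; acc->

  | cbaccc => cbc
  | acbc => c
  | caabb => cabc
  | cbbcac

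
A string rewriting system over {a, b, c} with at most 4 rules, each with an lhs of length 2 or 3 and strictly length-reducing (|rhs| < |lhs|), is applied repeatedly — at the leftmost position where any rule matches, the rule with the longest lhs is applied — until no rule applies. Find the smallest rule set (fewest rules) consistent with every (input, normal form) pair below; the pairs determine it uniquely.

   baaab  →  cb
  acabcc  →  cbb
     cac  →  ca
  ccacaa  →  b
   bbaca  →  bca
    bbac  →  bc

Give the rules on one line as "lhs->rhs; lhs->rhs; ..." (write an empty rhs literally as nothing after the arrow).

  | baaab => aab => cb
  | acabcc => aabcc => cbcc => cbb
  | cac => ca
  | ccacaa => bacaa => caa => cc => b

aa->c; ac->a; ba->; cc->b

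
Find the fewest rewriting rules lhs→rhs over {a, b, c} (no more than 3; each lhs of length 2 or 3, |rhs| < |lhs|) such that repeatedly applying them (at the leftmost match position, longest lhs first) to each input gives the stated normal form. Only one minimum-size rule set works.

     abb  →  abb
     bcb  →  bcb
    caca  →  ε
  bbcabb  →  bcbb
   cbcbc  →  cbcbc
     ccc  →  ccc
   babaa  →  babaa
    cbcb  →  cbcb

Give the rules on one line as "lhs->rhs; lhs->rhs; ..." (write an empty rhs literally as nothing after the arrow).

bca->c; ca->

  | abb
  | bcb
  | caca => ca => ε
  | bbcabb => bcbb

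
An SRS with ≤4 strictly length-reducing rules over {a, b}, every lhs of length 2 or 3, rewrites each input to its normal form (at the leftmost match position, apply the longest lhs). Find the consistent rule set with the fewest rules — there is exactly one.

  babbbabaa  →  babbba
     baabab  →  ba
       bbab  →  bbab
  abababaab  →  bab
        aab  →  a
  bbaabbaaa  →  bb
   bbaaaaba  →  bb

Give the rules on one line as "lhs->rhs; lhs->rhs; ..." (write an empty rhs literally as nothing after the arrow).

aa->; aab->a; aba->

  | babbbabaa => babbba
  | baabab => baab => ba
  | bbab
  | abababaab => babaab => bab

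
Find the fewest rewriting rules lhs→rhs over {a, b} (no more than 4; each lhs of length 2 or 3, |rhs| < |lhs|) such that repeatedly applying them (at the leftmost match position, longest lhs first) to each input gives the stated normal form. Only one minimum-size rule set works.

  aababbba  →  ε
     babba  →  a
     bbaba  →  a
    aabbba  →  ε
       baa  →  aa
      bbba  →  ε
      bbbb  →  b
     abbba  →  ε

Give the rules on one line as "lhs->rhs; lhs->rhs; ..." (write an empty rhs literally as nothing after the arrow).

  | aababbba => ababbba => babbba => abbba => bbba => aaa => ε
  | babba => abba => bba => ba => a
  | bbaba => baba => aba => ba => a
  | aabbba => abbba => bbba => aaa => ε

aaa->; ab->b; ba->a; bbb->aa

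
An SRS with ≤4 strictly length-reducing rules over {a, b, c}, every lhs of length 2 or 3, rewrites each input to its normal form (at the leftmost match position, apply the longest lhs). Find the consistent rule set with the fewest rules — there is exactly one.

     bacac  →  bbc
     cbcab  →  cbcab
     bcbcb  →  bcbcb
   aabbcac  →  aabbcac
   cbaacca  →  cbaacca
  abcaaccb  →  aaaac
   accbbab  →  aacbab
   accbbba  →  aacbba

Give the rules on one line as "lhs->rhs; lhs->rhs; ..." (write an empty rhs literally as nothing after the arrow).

  | bacac => bbc
  | cbcab
  | bcbcb
  | aabbcac

abc->a; aca->b; ccb->ac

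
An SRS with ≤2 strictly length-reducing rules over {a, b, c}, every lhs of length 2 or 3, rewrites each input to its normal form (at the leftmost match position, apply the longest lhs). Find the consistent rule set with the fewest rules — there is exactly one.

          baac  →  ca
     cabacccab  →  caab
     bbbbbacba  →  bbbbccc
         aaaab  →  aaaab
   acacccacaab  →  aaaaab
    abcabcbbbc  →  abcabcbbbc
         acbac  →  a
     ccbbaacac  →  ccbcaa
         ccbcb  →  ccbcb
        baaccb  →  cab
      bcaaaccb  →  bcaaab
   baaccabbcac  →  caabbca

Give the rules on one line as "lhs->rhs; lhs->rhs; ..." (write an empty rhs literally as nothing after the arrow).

ac->a; ba->c

  | baac => cac => ca
  | cabacccab => caccccab => cacccab => caccab => cacab => caab
  | bbbbbacba => bbbbccba => bbbbccc
  | aaaab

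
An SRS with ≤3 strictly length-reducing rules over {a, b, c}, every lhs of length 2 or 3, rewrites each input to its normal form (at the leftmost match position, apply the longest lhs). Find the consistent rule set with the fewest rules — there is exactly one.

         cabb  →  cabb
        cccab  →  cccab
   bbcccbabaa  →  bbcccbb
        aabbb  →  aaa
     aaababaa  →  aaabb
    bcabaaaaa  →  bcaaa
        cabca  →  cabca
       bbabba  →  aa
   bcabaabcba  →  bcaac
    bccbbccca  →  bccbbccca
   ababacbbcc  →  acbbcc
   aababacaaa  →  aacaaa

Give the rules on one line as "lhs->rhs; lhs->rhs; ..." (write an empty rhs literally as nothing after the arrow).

  | cabb
  | cccab
  | bbcccbabaa => bbcccbaa => bbcccbb
  | aabbb => aaa

ba->; baa->bb; bbb->a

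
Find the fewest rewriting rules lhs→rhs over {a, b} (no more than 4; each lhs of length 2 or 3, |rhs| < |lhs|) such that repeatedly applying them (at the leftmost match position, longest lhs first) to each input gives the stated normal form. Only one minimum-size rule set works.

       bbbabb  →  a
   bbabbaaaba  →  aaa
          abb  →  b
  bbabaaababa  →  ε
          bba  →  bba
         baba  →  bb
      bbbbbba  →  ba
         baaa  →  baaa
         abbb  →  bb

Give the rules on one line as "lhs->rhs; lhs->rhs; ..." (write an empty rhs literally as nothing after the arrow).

  | bbbabb => aaabb => aab => a
  | bbabbaaaba => bbbaaaba => aaaaaba => aaaab => aaa
  | abb => b
  | bbabaaababa => bbbaababa => aaaababa => aaabba => aaba => ab => ε

ab->; aba->b; bbb->aa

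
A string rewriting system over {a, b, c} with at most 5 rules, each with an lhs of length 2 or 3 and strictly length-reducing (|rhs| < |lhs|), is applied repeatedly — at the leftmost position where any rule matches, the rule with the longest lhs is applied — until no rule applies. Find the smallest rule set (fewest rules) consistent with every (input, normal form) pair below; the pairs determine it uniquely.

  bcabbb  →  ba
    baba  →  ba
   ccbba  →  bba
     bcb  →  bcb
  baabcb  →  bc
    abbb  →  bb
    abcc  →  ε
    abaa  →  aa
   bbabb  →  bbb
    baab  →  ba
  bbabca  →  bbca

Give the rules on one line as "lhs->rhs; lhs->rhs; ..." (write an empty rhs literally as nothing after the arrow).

ab->; acb->c; cbb->a; cc->

  | bcabbb => bcbb => ba
  | baba => ba
  | ccbba => bba
  | bcb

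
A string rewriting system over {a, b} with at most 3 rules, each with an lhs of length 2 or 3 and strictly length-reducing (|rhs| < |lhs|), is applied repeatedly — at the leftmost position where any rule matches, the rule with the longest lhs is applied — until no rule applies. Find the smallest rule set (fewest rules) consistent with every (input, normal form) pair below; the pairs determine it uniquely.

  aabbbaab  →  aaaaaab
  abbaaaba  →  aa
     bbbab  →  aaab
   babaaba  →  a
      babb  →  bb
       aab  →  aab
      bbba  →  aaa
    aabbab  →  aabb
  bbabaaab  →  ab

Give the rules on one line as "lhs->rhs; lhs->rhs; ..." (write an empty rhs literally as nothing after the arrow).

ba->; bbb->aa

  | aabbbaab => aaaaaab
  | abbaaaba => abaaba => aaba => aa
  | bbbab => aaab
  | babaaba => baaba => aba => a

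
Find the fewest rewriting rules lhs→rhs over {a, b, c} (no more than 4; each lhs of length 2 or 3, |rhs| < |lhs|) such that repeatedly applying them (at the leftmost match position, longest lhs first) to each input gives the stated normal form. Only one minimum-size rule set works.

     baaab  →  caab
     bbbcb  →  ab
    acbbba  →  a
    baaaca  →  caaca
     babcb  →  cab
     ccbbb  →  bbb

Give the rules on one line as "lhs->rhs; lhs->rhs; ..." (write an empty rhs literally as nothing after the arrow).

ba->c; bc->a; cc->

  | baaab => caab
  | bbbcb => bbab => bcb => ab
  | acbbba => acbbc => acba => acc => a
  | baaaca => caaca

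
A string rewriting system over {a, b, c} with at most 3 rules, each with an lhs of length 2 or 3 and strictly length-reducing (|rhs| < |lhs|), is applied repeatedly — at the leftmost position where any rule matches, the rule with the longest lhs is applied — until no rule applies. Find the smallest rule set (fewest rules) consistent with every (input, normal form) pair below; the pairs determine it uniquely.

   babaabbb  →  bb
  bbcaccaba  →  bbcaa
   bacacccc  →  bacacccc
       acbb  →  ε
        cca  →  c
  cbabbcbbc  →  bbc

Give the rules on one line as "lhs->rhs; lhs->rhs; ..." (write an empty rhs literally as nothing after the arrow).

  | babaabbb => baabbb => babb => bb
  | bbcaccaba => bbcacba => bbcaa
  | bacacccc
  | acbb => ab => ε

ab->; cb->; cca->c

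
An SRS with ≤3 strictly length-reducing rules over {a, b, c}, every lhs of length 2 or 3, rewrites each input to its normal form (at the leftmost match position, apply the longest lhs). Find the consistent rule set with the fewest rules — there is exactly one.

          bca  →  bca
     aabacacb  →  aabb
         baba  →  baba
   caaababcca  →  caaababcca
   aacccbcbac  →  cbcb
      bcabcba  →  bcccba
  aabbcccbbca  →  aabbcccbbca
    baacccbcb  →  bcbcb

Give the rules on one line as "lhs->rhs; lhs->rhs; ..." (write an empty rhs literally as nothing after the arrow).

ac->; cab->cc

  | bca
  | aabacacb => aabacb => aabb
  | baba
  | caaababcca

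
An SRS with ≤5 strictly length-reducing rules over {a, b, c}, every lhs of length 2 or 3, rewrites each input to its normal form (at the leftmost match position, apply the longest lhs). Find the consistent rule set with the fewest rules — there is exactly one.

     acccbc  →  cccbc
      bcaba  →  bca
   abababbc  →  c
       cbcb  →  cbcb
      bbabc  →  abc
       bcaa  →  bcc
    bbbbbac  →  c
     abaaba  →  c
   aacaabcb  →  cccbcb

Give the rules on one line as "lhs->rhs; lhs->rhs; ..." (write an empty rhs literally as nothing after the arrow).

aa->c; ac->c; ba->; bb->

  | acccbc => cccbc
  | bcaba => bca
  | abababbc => ababbc => abbc => ac => c
  | cbcb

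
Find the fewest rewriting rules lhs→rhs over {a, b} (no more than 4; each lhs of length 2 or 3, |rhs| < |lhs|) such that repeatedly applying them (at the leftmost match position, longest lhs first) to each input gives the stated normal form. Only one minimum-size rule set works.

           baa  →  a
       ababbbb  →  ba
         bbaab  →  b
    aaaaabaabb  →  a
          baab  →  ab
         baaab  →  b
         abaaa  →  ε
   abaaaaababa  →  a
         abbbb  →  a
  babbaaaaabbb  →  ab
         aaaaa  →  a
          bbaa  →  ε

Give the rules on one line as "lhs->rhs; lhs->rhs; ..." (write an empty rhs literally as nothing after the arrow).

  | baa => a
  | ababbbb => babbbb => babb => ba
  | bbaab => aab => b
  | aaaaabaabb => aaabaabb => abaabb => baabb => abb => a

aa->; aba->ba; baa->a; bb->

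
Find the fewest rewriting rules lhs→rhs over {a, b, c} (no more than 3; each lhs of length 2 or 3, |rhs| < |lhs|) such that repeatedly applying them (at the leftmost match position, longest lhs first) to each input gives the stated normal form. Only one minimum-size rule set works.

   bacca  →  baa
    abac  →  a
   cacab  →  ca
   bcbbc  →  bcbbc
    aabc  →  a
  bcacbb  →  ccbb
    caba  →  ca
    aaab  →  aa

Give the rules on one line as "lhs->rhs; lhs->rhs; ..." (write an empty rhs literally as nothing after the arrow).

  | bacca => baca => baa
  | abac => ac => a
  | cacab => caab => ca
  | bcbbc

ab->; ac->a; bca->c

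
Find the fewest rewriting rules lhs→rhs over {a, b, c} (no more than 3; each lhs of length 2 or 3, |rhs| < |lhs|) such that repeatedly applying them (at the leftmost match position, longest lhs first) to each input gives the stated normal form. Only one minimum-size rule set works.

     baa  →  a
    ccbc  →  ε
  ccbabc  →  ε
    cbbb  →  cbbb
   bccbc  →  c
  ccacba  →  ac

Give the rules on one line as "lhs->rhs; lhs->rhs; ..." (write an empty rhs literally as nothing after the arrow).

  | baa => a
  | ccbc => bc => ε
  | ccbabc => babc => bc => ε
  | cbbb

ba->; bc->; cc->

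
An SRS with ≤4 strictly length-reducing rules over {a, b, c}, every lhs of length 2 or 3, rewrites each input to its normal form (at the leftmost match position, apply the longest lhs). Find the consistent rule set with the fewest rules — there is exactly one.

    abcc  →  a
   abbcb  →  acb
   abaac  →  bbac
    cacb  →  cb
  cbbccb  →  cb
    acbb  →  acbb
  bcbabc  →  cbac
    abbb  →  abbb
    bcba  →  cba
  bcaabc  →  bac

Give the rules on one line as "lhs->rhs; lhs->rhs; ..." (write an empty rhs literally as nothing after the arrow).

  | abcc => acc => a
  | abbcb => abcb => acb
  | abaac => bbac
  | cacb => bcb => cb

aba->bb; bc->c; ca->b; cc->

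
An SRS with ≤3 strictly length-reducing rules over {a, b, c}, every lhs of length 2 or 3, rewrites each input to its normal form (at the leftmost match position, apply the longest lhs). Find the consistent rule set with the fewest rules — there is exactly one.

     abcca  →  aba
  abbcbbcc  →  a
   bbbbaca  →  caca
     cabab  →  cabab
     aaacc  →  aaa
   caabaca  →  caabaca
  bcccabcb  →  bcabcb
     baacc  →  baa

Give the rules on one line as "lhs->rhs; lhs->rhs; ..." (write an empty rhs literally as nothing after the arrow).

  | abcca => aba
  | abbcbbcc => ccbbcc => bbcc => acc => a
  | bbbbaca => abbaca => caca
  | cabab

abb->c; bb->a; cc->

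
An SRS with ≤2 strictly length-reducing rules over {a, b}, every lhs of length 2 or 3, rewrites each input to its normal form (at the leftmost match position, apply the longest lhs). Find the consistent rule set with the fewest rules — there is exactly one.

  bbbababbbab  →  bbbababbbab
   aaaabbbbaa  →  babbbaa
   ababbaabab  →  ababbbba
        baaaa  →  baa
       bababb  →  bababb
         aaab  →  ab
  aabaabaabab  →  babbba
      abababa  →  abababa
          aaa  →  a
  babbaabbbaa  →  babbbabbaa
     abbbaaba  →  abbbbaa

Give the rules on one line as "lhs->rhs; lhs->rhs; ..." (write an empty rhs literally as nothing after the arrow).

aaa->a; aab->ba

  | bbbababbbab
  | aaaabbbbaa => aabbbbaa => babbbaa
  | ababbaabab => ababbbaab => ababbbba
  | baaaa => baa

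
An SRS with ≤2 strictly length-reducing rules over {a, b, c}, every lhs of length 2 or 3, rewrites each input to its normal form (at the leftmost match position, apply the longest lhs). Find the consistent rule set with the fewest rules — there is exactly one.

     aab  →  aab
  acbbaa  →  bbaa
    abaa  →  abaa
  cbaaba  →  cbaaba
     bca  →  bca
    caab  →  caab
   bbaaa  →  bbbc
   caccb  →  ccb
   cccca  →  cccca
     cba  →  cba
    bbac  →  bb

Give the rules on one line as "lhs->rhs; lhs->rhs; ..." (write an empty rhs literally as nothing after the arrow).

  | aab
  | acbbaa => bbaa
  | abaa
  | cbaaba

aaa->bc; ac->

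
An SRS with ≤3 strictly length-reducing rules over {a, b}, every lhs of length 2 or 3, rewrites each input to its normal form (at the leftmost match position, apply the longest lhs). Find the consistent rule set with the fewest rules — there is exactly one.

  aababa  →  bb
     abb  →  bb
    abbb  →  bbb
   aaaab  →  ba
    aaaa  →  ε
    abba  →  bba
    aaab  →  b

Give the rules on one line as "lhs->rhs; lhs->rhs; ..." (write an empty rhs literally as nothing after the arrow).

aa->; aab->ba; ab->b

  | aababa => baaba => bbaa => bb
  | abb => bb
  | abbb => bbb
  | aaaab => aab => ba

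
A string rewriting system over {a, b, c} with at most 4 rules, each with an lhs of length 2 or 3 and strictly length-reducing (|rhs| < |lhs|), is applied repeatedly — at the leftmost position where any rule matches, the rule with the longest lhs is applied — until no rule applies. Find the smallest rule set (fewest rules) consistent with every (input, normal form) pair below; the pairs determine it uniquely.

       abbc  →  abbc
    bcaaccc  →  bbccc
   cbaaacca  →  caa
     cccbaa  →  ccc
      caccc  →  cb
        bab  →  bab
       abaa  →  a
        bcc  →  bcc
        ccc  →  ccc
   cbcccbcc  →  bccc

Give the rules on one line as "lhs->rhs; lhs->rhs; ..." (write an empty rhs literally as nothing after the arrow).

ac->b; baa->; cab->bc; cbc->ca

  | abbc
  | bcaaccc => bcabcc => bbccc
  | cbaaacca => cacca => cbca => caa
  | cccbaa => ccc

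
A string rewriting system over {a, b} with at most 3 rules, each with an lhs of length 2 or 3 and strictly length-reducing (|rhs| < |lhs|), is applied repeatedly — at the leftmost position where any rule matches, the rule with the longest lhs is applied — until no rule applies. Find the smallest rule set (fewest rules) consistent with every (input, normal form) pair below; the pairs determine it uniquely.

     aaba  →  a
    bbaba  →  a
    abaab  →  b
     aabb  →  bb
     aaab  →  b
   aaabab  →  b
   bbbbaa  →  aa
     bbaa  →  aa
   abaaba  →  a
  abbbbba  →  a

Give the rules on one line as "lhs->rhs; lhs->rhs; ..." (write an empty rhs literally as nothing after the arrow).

  | aaba => aba => ba => a
  | bbaba => baba => aba => ba => a
  | abaab => baab => aab => ab => b
  | aabb => abb => bb

ab->b; ba->a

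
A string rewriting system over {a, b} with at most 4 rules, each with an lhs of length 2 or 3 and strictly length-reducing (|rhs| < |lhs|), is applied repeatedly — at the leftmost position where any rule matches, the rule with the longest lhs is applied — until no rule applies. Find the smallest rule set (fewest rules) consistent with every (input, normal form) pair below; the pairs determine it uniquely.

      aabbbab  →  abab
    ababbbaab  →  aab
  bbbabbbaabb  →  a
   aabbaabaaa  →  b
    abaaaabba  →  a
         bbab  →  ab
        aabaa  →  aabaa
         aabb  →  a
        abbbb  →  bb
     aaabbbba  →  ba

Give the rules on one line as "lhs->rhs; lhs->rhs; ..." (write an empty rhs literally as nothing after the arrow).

  | aabbbab => abab
  | ababbbaab => abbaab => aab
  | bbbabbbaabb => babbbaabb => bbaabb => aabb => a
  | aabbaabaaa => aaabaaa => bbaaa => aaa => b

aaa->b; abb->; bba->a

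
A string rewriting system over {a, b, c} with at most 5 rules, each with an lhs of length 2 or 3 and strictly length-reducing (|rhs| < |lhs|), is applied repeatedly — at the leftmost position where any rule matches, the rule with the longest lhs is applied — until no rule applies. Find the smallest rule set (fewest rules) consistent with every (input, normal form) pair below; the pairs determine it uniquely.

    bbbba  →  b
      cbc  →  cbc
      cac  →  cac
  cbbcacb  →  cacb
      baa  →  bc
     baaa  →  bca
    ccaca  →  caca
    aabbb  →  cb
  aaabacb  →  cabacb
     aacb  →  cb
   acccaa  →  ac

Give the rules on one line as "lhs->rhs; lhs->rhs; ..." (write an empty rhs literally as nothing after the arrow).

  | bbbba => bba => b
  | cbc
  | cac
  | cbbcacb => ccacb => cacb

aa->c; bb->; bba->b; cc->c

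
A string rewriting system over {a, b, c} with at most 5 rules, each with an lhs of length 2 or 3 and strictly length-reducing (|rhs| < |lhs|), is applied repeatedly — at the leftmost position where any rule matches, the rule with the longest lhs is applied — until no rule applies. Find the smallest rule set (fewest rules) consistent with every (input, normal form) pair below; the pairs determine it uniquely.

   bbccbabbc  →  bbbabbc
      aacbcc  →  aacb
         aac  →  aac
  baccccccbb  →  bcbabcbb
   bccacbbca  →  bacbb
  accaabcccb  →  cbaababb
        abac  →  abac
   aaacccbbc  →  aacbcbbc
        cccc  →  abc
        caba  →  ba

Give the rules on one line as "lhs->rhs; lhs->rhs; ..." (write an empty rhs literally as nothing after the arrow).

acc->cb; ca->; cc->; ccc->ab

  | bbccbabbc => bbbabbc
  | aacbcc => aacb
  | aac
  | baccccccbb => bcbccccbb => bcbabcbb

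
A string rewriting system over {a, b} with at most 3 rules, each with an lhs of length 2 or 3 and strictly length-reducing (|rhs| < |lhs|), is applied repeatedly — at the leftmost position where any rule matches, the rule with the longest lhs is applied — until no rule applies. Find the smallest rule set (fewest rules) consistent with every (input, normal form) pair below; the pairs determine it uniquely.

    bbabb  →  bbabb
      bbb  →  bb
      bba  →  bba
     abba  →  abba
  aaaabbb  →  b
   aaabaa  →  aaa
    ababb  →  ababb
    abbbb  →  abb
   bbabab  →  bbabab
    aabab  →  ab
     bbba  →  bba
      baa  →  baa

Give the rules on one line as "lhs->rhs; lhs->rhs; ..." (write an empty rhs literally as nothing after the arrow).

  | bbabb
  | bbb => bb
  | bba
  | abba

aab->; bbb->bb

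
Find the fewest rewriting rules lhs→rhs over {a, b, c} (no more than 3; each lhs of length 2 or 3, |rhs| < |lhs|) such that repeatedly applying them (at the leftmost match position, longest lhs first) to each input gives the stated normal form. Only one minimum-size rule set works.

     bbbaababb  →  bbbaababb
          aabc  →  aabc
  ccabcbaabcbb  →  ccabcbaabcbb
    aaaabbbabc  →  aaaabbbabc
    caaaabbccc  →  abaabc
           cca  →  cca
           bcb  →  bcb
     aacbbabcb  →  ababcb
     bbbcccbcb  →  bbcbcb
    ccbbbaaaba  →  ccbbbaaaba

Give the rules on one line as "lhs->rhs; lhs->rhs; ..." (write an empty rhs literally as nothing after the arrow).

  | bbbaababb
  | aabc
  | ccabcbaabcbb
  | aaaabbbabc

acb->; bcc->; caa->ab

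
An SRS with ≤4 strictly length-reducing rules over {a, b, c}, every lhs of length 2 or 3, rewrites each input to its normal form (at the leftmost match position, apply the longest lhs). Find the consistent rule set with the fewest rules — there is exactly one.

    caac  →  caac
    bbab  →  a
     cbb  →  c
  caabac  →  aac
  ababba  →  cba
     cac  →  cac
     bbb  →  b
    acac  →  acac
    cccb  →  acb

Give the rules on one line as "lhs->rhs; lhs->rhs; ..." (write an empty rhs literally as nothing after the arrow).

  | caac
  | bbab => ab => a
  | cbb => c
  | caabac => ccac => aac

aab->c; ab->a; bb->; cc->a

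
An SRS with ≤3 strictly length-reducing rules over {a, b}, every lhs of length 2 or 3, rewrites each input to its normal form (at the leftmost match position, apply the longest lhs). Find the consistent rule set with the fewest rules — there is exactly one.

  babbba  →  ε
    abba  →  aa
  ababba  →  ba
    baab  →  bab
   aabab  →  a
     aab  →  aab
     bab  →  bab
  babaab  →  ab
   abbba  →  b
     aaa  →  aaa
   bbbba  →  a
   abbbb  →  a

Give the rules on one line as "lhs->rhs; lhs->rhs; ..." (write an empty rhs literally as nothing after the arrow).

aba->b; baa->ba; bb->

  | babbba => baba => bb => ε
  | abba => aa
  | ababba => bbba => ba
  | baab => bab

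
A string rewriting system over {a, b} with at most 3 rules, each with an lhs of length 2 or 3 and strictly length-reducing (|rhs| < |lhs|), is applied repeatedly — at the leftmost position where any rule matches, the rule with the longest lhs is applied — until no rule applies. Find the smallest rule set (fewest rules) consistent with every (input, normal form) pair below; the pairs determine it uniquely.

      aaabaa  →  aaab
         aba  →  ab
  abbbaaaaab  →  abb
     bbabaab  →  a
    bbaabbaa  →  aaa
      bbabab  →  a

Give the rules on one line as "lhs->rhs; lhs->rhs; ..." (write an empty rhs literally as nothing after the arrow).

ba->b; bab->a

  | aaabaa => aaaba => aaab
  | aba => ab
  | abbbaaaaab => abbbaaaab => abbbaaab => abbbaab => abbbab => abba => abb
  | bbabaab => baaab => baab => bab => a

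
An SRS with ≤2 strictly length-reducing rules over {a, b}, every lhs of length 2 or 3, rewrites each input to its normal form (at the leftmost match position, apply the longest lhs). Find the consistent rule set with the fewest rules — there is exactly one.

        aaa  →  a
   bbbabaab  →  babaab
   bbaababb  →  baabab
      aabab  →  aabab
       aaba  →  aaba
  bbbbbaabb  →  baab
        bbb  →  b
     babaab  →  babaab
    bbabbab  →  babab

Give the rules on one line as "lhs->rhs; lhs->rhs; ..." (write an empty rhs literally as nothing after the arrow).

  | aaa => a
  | bbbabaab => bbabaab => babaab
  | bbaababb => baababb => baabab
  | aabab

aaa->a; bb->b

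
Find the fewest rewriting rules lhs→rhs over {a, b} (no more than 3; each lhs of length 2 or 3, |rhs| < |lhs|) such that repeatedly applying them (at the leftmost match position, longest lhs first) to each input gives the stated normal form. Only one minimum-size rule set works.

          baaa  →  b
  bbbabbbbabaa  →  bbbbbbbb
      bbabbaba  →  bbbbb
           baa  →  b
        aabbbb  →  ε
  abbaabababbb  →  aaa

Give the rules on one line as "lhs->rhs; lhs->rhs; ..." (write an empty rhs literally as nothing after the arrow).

ab->a; abb->; ba->b

  | baaa => baa => ba => b
  | bbbabbbbabaa => bbbbbbbabaa => bbbbbbbbaa => bbbbbbbba => bbbbbbbb
  | bbabbaba => bbbbaba => bbbbba => bbbbb
  | baa => ba => b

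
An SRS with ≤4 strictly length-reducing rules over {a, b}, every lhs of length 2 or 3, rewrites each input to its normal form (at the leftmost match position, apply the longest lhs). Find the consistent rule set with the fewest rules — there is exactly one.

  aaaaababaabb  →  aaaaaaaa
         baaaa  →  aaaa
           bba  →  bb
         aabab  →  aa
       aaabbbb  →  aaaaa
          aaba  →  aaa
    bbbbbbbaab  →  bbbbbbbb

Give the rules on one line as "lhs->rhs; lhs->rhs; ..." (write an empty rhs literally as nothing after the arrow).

  | aaaaababaabb => aaaaaaabb => aaaaaaaa
  | baaaa => aaaa
  | bba => bb
  | aabab => aa

abb->aa; ba->a; bab->; bba->bb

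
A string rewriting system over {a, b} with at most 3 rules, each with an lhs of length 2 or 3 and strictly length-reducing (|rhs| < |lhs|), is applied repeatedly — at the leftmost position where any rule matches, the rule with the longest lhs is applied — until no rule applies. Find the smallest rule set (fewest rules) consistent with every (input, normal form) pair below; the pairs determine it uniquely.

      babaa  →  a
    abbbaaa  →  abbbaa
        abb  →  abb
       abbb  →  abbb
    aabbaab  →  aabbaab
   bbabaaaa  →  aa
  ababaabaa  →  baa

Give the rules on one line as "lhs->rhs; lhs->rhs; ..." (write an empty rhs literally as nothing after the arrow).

  | babaa => abaa => a
  | abbbaaa => abbbaa
  | abb
  | abbb

aaa->aa; aba->; bab->ab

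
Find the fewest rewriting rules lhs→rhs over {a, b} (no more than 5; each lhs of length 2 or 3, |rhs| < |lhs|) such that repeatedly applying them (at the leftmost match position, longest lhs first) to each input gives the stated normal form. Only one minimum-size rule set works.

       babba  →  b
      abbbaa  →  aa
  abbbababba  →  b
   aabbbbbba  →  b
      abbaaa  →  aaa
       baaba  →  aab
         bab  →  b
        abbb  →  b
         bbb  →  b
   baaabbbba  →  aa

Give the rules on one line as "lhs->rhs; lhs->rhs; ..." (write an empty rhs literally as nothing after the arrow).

  | babba => bbba => bba => ba => b
  | abbbaa => baa => aa
  | abbbababba => bababba => bbabba => babba => bbba => bba => ba => b
  | aabbbbbba => abbbba => bba => ba => b

abb->; ba->b; baa->aa; bb->b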